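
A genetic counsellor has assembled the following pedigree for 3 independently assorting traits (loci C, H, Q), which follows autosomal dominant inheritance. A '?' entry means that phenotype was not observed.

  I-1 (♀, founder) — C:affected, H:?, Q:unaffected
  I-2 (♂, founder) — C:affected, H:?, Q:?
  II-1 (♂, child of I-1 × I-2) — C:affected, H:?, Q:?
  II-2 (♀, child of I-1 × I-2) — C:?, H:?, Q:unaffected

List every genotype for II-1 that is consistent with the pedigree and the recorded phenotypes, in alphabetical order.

II-1 ∈ {CC HH Qq, CC HH qq, CC Hh Qq, CC Hh qq, CC hh Qq, CC hh qq, Cc HH Qq, Cc HH qq, Cc Hh Qq, Cc Hh qq, Cc hh Qq, Cc hh qq}

C/I-1 aff ·: Cc|CC
C/I-2 aff ·: Cc|CC
C/II-1 aff I-1×I-2: Cc|CC
C/II-2 ? I-1×I-2: cc|Cc|CC
⇒ C over [I-1,I-2,II-1,II-2]: 15 consistent
H/I-1 ? ·: hh|Hh|HH
H/I-2 ? ·: hh|Hh|HH
H/II-1 ? I-1×I-2: hh|Hh|HH
H/II-2 ? I-1×I-2: hh|Hh|HH
⇒ H over [I-1,I-2,II-1,II-2]: 29 consistent
Q/I-1 un ·: qq
Q/I-2 ? ·: qq|Qq
Q/II-1 ? I-1×I-2: qq|Qq
Q/II-2 un I-1×I-2: qq
⇒ Q over [I-1,I-2,II-1,II-2]: 3 consistent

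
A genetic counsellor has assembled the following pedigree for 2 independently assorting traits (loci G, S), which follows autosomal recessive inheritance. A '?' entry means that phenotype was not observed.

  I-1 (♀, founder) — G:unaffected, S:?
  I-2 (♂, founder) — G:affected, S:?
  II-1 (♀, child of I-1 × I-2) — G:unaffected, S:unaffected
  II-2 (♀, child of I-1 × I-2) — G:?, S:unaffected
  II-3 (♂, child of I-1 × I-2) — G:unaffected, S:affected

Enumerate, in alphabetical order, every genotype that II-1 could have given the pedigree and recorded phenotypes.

G/I-1 un ·: GG|Gg
G/I-2 aff ·: gg
G/II-1 un I-1×I-2: Gg
G/II-2 ? I-1×I-2: Gg|gg
G/II-3 un I-1×I-2: Gg
⇒ G over [I-1,I-2,II-1,II-2,II-3]: 3 consistent
S/I-1 ? ·: Ss|ss
S/I-2 ? ·: Ss|ss
S/II-1 un I-1×I-2: SS|Ss
S/II-2 un I-1×I-2: SS|Ss
S/II-3 aff I-1×I-2: ss
⇒ S over [I-1,I-2,II-1,II-2,II-3]: 6 consistent

II-1 ∈ {Gg SS, Gg Ss}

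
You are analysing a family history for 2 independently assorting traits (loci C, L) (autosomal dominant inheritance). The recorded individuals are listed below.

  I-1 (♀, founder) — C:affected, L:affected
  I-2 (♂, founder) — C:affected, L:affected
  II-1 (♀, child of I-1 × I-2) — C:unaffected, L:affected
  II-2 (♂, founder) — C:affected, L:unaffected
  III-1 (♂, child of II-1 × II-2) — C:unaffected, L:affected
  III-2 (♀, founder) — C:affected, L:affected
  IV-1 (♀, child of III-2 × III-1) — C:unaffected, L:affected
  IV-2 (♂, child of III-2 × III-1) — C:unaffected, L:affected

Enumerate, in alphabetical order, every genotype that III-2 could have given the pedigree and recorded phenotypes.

III-2 ∈ {Cc LL, Cc Ll}

C/I-1 aff ·: Cc
C/I-2 aff ·: Cc
C/II-1 un I-1×I-2: cc
C/II-2 aff ·: Cc
C/III-1 un II-1×II-2: cc
C/III-2 aff ·: Cc
C/IV-1 un III-2×III-1: cc
C/IV-2 un III-2×III-1: cc
⇒ C over [I-1,I-2,II-1,II-2,III-1,III-2,IV-1,IV-2]: 1 consistent
L/I-1 aff ·: Ll|LL
L/I-2 aff ·: Ll|LL
L/II-1 aff I-1×I-2: Ll|LL
L/II-2 un ·: ll
L/III-1 aff II-1×II-2: Ll
L/III-2 aff ·: Ll|LL
L/IV-1 aff III-2×III-1: Ll|LL
L/IV-2 aff III-2×III-1: Ll|LL
⇒ L over [I-1,I-2,II-1,II-2,III-1,III-2,IV-1,IV-2]: 56 consistent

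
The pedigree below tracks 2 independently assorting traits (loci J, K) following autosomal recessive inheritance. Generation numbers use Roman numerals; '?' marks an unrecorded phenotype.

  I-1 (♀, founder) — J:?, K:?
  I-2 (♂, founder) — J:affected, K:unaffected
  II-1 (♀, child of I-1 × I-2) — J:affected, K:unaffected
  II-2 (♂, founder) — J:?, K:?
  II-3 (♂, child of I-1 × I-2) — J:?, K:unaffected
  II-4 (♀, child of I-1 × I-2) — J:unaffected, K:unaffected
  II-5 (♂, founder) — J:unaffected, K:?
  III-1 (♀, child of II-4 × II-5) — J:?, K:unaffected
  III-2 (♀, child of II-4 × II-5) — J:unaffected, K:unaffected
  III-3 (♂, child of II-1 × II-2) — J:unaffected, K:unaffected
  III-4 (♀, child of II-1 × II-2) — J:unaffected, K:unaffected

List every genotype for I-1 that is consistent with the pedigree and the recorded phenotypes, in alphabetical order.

J/I-1 ? ·: Jj
J/I-2 aff ·: jj
J/II-1 aff I-1×I-2: jj
J/II-2 ? ·: JJ|Jj
J/II-3 ? I-1×I-2: Jj|jj
J/II-4 un I-1×I-2: Jj
J/II-5 un ·: JJ|Jj
J/III-1 ? II-4×II-5: JJ|Jj|jj
J/III-2 un II-4×II-5: JJ|Jj
J/III-3 un II-1×II-2: Jj
J/III-4 un II-1×II-2: Jj
⇒ J over [I-1,I-2,II-1,II-2,II-3,II-4,II-5,III-1,III-2,III-3,III-4]: 40 consistent
K/I-1 ? ·: KK|Kk|kk
K/I-2 un ·: KK|Kk
K/II-1 un I-1×I-2: KK|Kk
K/II-2 ? ·: KK|Kk|kk
K/II-3 un I-1×I-2: KK|Kk
K/II-4 un I-1×I-2: KK|Kk
K/II-5 ? ·: KK|Kk|kk
K/III-1 un II-4×II-5: KK|Kk
K/III-2 un II-4×II-5: KK|Kk
K/III-3 un II-1×II-2: KK|Kk
K/III-4 un II-1×II-2: KK|Kk
⇒ K over [I-1,I-2,II-1,II-2,II-3,II-4,II-5,III-1,III-2,III-3,III-4]: 1548 consistent

I-1 ∈ {Jj KK, Jj Kk, Jj kk}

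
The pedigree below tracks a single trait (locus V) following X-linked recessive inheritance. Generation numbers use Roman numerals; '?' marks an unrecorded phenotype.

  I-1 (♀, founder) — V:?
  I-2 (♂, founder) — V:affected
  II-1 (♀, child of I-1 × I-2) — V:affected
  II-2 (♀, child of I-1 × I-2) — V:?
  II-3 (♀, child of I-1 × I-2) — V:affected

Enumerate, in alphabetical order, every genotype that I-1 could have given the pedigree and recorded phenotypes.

V/I-1 ? ·: X^VX^v|X^vX^v
V/I-2 aff ·: X^vY
V/II-1 aff I-1×I-2: X^vX^v
V/II-2 ? I-1×I-2: X^VX^v|X^vX^v
V/II-3 aff I-1×I-2: X^vX^v
⇒ V over [I-1,I-2,II-1,II-2,II-3]: 3 consistent

I-1 ∈ {X^VX^v, X^vX^v}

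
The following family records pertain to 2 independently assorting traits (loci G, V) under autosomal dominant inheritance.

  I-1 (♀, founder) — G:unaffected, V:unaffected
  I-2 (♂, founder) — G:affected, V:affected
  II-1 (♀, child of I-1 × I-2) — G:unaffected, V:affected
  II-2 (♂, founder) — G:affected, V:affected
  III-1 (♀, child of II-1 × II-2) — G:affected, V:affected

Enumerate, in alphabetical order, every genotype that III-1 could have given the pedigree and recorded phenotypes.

III-1 ∈ {Gg VV, Gg Vv}

G/I-1 un ·: gg
G/I-2 aff ·: Gg
G/II-1 un I-1×I-2: gg
G/II-2 aff ·: Gg|GG
G/III-1 aff II-1×II-2: Gg
⇒ G over [I-1,I-2,II-1,II-2,III-1]: 2 consistent
V/I-1 un ·: vv
V/I-2 aff ·: Vv|VV
V/II-1 aff I-1×I-2: Vv
V/II-2 aff ·: Vv|VV
V/III-1 aff II-1×II-2: Vv|VV
⇒ V over [I-1,I-2,II-1,II-2,III-1]: 8 consistent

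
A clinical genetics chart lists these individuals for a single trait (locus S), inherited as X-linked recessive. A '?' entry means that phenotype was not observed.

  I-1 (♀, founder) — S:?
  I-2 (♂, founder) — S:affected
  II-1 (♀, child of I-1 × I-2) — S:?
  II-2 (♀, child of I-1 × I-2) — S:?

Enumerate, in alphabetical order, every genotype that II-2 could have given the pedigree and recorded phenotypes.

S/I-1 ? ·: X^SX^S|X^SX^s|X^sX^s
S/I-2 aff ·: X^sY
S/II-1 ? I-1×I-2: X^SX^s|X^sX^s
S/II-2 ? I-1×I-2: X^SX^s|X^sX^s
⇒ S over [I-1,I-2,II-1,II-2]: 6 consistent

II-2 ∈ {X^SX^s, X^sX^s}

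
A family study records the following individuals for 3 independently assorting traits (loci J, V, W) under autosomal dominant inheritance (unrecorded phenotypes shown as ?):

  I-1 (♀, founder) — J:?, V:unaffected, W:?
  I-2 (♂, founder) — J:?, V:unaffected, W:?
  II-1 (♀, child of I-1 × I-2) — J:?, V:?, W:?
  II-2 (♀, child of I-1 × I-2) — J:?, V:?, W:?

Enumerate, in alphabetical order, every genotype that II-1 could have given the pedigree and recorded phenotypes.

J/I-1 ? ·: jj|Jj|JJ
J/I-2 ? ·: jj|Jj|JJ
J/II-1 ? I-1×I-2: jj|Jj|JJ
J/II-2 ? I-1×I-2: jj|Jj|JJ
⇒ J over [I-1,I-2,II-1,II-2]: 29 consistent
V/I-1 un ·: vv
V/I-2 un ·: vv
V/II-1 ? I-1×I-2: vv
V/II-2 ? I-1×I-2: vv
⇒ V over [I-1,I-2,II-1,II-2]: 1 consistent
W/I-1 ? ·: ww|Ww|WW
W/I-2 ? ·: ww|Ww|WW
W/II-1 ? I-1×I-2: ww|Ww|WW
W/II-2 ? I-1×I-2: ww|Ww|WW
⇒ W over [I-1,I-2,II-1,II-2]: 29 consistent

II-1 ∈ {JJ vv WW, JJ vv Ww, JJ vv ww, Jj vv WW, Jj vv Ww, Jj vv ww, jj vv WW, jj vv Ww, jj vv ww}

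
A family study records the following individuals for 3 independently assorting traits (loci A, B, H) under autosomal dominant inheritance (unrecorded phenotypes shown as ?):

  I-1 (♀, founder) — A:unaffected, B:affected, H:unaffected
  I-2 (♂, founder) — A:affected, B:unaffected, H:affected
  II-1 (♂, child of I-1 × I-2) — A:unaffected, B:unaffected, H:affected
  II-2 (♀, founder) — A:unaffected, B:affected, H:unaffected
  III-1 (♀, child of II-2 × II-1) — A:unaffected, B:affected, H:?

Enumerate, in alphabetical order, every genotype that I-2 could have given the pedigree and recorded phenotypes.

I-2 ∈ {Aa bb HH, Aa bb Hh}

A/I-1 un ·: aa
A/I-2 aff ·: Aa
A/II-1 un I-1×I-2: aa
A/II-2 un ·: aa
A/III-1 un II-2×II-1: aa
⇒ A over [I-1,I-2,II-1,II-2,III-1]: 1 consistent
B/I-1 aff ·: Bb
B/I-2 un ·: bb
B/II-1 un I-1×I-2: bb
B/II-2 aff ·: Bb|BB
B/III-1 aff II-2×II-1: Bb
⇒ B over [I-1,I-2,II-1,II-2,III-1]: 2 consistent
H/I-1 un ·: hh
H/I-2 aff ·: Hh|HH
H/II-1 aff I-1×I-2: Hh
H/II-2 un ·: hh
H/III-1 ? II-2×II-1: hh|Hh
⇒ H over [I-1,I-2,II-1,II-2,III-1]: 4 consistent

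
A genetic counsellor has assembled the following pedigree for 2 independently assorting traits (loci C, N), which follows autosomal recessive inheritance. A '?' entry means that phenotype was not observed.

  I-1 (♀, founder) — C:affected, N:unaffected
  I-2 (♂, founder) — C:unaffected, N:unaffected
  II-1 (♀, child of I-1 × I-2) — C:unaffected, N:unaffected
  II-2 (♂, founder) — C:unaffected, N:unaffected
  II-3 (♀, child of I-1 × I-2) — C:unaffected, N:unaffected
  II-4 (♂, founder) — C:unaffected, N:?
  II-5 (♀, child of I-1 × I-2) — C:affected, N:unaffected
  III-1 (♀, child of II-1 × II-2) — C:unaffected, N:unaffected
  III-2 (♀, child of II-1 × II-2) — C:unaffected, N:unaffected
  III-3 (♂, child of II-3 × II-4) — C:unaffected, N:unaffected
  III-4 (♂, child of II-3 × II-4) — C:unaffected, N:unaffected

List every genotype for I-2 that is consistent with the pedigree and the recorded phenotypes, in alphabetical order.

C/I-1 aff ·: cc
C/I-2 un ·: Cc
C/II-1 un I-1×I-2: Cc
C/II-2 un ·: CC|Cc
C/II-3 un I-1×I-2: Cc
C/II-4 un ·: CC|Cc
C/II-5 aff I-1×I-2: cc
C/III-1 un II-1×II-2: CC|Cc
C/III-2 un II-1×II-2: CC|Cc
C/III-3 un II-3×II-4: CC|Cc
C/III-4 un II-3×II-4: CC|Cc
⇒ C over [I-1,I-2,II-1,II-2,II-3,II-4,II-5,III-1,III-2,III-3,III-4]: 64 consistent
N/I-1 un ·: NN|Nn
N/I-2 un ·: NN|Nn
N/II-1 un I-1×I-2: NN|Nn
N/II-2 un ·: NN|Nn
N/II-3 un I-1×I-2: NN|Nn
N/II-4 ? ·: NN|Nn|nn
N/II-5 un I-1×I-2: NN|Nn
N/III-1 un II-1×II-2: NN|Nn
N/III-2 un II-1×II-2: NN|Nn
N/III-3 un II-3×II-4: NN|Nn
N/III-4 un II-3×II-4: NN|Nn
⇒ N over [I-1,I-2,II-1,II-2,II-3,II-4,II-5,III-1,III-2,III-3,III-4]: 1200 consistent

I-2 ∈ {Cc NN, Cc Nn}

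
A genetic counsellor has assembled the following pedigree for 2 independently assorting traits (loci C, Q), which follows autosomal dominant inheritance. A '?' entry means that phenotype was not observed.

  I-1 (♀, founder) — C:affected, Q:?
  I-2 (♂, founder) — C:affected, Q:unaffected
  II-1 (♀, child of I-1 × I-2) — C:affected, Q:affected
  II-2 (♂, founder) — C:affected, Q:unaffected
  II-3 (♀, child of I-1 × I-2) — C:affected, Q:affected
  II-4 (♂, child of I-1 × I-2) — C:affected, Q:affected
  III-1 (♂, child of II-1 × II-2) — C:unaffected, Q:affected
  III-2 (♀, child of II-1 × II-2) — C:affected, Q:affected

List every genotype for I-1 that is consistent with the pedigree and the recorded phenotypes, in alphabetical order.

I-1 ∈ {CC QQ, CC Qq, Cc QQ, Cc Qq}

C/I-1 aff ·: Cc|CC
C/I-2 aff ·: Cc|CC
C/II-1 aff I-1×I-2: Cc
C/II-2 aff ·: Cc
C/II-3 aff I-1×I-2: Cc|CC
C/II-4 aff I-1×I-2: Cc|CC
C/III-1 un II-1×II-2: cc
C/III-2 aff II-1×II-2: Cc|CC
⇒ C over [I-1,I-2,II-1,II-2,II-3,II-4,III-1,III-2]: 24 consistent
Q/I-1 ? ·: Qq|QQ
Q/I-2 un ·: qq
Q/II-1 aff I-1×I-2: Qq
Q/II-2 un ·: qq
Q/II-3 aff I-1×I-2: Qq
Q/II-4 aff I-1×I-2: Qq
Q/III-1 aff II-1×II-2: Qq
Q/III-2 aff II-1×II-2: Qq
⇒ Q over [I-1,I-2,II-1,II-2,II-3,II-4,III-1,III-2]: 2 consistent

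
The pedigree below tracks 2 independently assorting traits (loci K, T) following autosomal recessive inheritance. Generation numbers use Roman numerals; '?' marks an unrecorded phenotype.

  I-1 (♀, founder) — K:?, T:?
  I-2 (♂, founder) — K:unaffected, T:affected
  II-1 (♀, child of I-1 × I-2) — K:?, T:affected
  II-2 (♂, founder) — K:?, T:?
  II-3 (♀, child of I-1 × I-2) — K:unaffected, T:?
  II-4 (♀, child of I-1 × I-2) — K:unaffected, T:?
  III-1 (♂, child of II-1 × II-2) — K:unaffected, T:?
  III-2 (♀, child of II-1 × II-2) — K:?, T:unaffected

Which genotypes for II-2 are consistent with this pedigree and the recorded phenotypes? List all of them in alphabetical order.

II-2 ∈ {KK TT, KK Tt, Kk TT, Kk Tt, kk TT, kk Tt}

K/I-1 ? ·: KK|Kk|kk
K/I-2 un ·: KK|Kk
K/II-1 ? I-1×I-2: KK|Kk|kk
K/II-2 ? ·: KK|Kk|kk
K/II-3 un I-1×I-2: KK|Kk
K/II-4 un I-1×I-2: KK|Kk
K/III-1 un II-1×II-2: KK|Kk
K/III-2 ? II-1×II-2: KK|Kk|kk
⇒ K over [I-1,I-2,II-1,II-2,II-3,II-4,III-1,III-2]: 261 consistent
T/I-1 ? ·: Tt|tt
T/I-2 aff ·: tt
T/II-1 aff I-1×I-2: tt
T/II-2 ? ·: TT|Tt
T/II-3 ? I-1×I-2: Tt|tt
T/II-4 ? I-1×I-2: Tt|tt
T/III-1 ? II-1×II-2: Tt|tt
T/III-2 un II-1×II-2: Tt
⇒ T over [I-1,I-2,II-1,II-2,II-3,II-4,III-1,III-2]: 15 consistent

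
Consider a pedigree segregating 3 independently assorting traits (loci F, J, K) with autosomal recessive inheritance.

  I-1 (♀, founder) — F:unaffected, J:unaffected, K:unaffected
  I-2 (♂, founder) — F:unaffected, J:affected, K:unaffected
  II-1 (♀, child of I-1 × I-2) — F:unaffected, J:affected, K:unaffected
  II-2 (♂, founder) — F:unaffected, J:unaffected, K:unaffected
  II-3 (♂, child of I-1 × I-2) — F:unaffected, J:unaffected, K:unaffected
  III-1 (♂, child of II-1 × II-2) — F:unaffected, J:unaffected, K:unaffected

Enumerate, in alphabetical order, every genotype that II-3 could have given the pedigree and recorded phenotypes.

II-3 ∈ {FF Jj KK, FF Jj Kk, Ff Jj KK, Ff Jj Kk}

F/I-1 un ·: FF|Ff
F/I-2 un ·: FF|Ff
F/II-1 un I-1×I-2: FF|Ff
F/II-2 un ·: FF|Ff
F/II-3 un I-1×I-2: FF|Ff
F/III-1 un II-1×II-2: FF|Ff
⇒ F over [I-1,I-2,II-1,II-2,II-3,III-1]: 45 consistent
J/I-1 un ·: Jj
J/I-2 aff ·: jj
J/II-1 aff I-1×I-2: jj
J/II-2 un ·: JJ|Jj
J/II-3 un I-1×I-2: Jj
J/III-1 un II-1×II-2: Jj
⇒ J over [I-1,I-2,II-1,II-2,II-3,III-1]: 2 consistent
K/I-1 un ·: KK|Kk
K/I-2 un ·: KK|Kk
K/II-1 un I-1×I-2: KK|Kk
K/II-2 un ·: KK|Kk
K/II-3 un I-1×I-2: KK|Kk
K/III-1 un II-1×II-2: KK|Kk
⇒ K over [I-1,I-2,II-1,II-2,II-3,III-1]: 45 consistent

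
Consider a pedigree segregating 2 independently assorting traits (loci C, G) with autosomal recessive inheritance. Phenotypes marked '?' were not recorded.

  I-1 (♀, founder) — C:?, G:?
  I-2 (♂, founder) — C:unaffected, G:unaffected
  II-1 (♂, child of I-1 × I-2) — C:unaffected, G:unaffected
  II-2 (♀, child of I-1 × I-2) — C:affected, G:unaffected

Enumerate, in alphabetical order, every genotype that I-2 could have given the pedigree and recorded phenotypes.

I-2 ∈ {Cc GG, Cc Gg}

C/I-1 ? ·: Cc|cc
C/I-2 un ·: Cc
C/II-1 un I-1×I-2: CC|Cc
C/II-2 aff I-1×I-2: cc
⇒ C over [I-1,I-2,II-1,II-2]: 3 consistent
G/I-1 ? ·: GG|Gg|gg
G/I-2 un ·: GG|Gg
G/II-1 un I-1×I-2: GG|Gg
G/II-2 un I-1×I-2: GG|Gg
⇒ G over [I-1,I-2,II-1,II-2]: 15 consistent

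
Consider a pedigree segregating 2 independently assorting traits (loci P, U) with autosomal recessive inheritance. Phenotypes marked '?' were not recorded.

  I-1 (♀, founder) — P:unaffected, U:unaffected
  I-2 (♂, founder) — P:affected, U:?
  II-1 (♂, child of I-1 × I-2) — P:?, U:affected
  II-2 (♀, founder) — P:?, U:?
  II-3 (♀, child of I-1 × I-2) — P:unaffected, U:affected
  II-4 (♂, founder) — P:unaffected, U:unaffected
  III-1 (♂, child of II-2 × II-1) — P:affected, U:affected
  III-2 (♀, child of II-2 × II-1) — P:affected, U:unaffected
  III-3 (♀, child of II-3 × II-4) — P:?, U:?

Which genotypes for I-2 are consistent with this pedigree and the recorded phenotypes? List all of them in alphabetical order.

I-2 ∈ {pp Uu, pp uu}

P/I-1 un ·: PP|Pp
P/I-2 aff ·: pp
P/II-1 ? I-1×I-2: Pp|pp
P/II-2 ? ·: Pp|pp
P/II-3 un I-1×I-2: Pp
P/II-4 un ·: PP|Pp
P/III-1 aff II-2×II-1: pp
P/III-2 aff II-2×II-1: pp
P/III-3 ? II-3×II-4: PP|Pp|pp
⇒ P over [I-1,I-2,II-1,II-2,II-3,II-4,III-1,III-2,III-3]: 30 consistent
U/I-1 un ·: Uu
U/I-2 ? ·: Uu|uu
U/II-1 aff I-1×I-2: uu
U/II-2 ? ·: Uu
U/II-3 aff I-1×I-2: uu
U/II-4 un ·: UU|Uu
U/III-1 aff II-2×II-1: uu
U/III-2 un II-2×II-1: Uu
U/III-3 ? II-3×II-4: Uu|uu
⇒ U over [I-1,I-2,II-1,II-2,II-3,II-4,III-1,III-2,III-3]: 6 consistent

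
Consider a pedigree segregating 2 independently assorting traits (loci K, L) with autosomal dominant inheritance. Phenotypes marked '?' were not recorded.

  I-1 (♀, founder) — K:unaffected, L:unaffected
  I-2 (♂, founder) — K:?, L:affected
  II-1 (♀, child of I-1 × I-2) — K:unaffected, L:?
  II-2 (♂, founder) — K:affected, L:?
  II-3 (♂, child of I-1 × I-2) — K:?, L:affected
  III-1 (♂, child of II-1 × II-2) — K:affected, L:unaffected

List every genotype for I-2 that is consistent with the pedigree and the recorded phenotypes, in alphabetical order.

K/I-1 un ·: kk
K/I-2 ? ·: kk|Kk
K/II-1 un I-1×I-2: kk
K/II-2 aff ·: Kk|KK
K/II-3 ? I-1×I-2: kk|Kk
K/III-1 aff II-1×II-2: Kk
⇒ K over [I-1,I-2,II-1,II-2,II-3,III-1]: 6 consistent
L/I-1 un ·: ll
L/I-2 aff ·: Ll|LL
L/II-1 ? I-1×I-2: ll|Ll
L/II-2 ? ·: ll|Ll
L/II-3 aff I-1×I-2: Ll
L/III-1 un II-1×II-2: ll
⇒ L over [I-1,I-2,II-1,II-2,II-3,III-1]: 6 consistent

I-2 ∈ {Kk LL, Kk Ll, kk LL, kk Ll}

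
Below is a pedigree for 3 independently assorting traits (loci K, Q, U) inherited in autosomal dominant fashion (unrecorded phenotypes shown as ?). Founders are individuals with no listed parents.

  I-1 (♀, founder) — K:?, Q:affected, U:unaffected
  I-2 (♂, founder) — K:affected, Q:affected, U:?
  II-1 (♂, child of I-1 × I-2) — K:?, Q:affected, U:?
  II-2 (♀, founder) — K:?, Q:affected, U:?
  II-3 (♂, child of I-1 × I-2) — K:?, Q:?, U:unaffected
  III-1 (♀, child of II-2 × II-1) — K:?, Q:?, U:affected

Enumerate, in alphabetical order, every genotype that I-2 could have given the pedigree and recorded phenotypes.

K/I-1 ? ·: kk|Kk|KK
K/I-2 aff ·: Kk|KK
K/II-1 ? I-1×I-2: kk|Kk|KK
K/II-2 ? ·: kk|Kk|KK
K/II-3 ? I-1×I-2: kk|Kk|KK
K/III-1 ? II-2×II-1: kk|Kk|KK
⇒ K over [I-1,I-2,II-1,II-2,II-3,III-1]: 122 consistent
Q/I-1 aff ·: Qq|QQ
Q/I-2 aff ·: Qq|QQ
Q/II-1 aff I-1×I-2: Qq|QQ
Q/II-2 aff ·: Qq|QQ
Q/II-3 ? I-1×I-2: qq|Qq|QQ
Q/III-1 ? II-2×II-1: qq|Qq|QQ
⇒ Q over [I-1,I-2,II-1,II-2,II-3,III-1]: 59 consistent
U/I-1 un ·: uu
U/I-2 ? ·: uu|Uu
U/II-1 ? I-1×I-2: uu|Uu
U/II-2 ? ·: uu|Uu|UU
U/II-3 un I-1×I-2: uu
U/III-1 aff II-2×II-1: Uu|UU
⇒ U over [I-1,I-2,II-1,II-2,II-3,III-1]: 9 consistent

I-2 ∈ {KK QQ Uu, KK QQ uu, KK Qq Uu, KK Qq uu, Kk QQ Uu, Kk QQ uu, Kk Qq Uu, Kk Qq uu}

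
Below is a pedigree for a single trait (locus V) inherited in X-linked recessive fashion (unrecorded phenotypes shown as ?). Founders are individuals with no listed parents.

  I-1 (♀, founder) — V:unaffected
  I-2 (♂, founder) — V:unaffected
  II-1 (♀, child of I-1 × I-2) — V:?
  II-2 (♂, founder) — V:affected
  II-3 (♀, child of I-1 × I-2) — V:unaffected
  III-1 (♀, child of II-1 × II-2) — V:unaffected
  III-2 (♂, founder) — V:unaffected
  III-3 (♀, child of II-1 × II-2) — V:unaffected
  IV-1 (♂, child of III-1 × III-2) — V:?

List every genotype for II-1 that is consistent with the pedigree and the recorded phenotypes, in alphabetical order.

II-1 ∈ {X^VX^V, X^VX^v}

V/I-1 un ·: X^VX^V|X^VX^v
V/I-2 un ·: X^VY
V/II-1 ? I-1×I-2: X^VX^V|X^VX^v
V/II-2 aff ·: X^vY
V/II-3 un I-1×I-2: X^VX^V|X^VX^v
V/III-1 un II-1×II-2: X^VX^v
V/III-2 un ·: X^VY
V/III-3 un II-1×II-2: X^VX^v
V/IV-1 ? III-1×III-2: X^VY|X^vY
⇒ V over [I-1,I-2,II-1,II-2,II-3,III-1,III-2,III-3,IV-1]: 10 consistent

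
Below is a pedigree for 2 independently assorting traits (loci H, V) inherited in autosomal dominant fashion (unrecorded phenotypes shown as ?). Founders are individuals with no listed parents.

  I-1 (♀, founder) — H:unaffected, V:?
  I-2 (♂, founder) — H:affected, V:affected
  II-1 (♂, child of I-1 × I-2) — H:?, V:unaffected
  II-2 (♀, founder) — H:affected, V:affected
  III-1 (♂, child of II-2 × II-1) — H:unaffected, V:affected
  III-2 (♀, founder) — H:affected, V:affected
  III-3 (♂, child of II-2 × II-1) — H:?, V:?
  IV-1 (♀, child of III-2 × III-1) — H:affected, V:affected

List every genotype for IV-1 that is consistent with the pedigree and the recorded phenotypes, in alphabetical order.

H/I-1 un ·: hh
H/I-2 aff ·: Hh|HH
H/II-1 ? I-1×I-2: hh|Hh
H/II-2 aff ·: Hh
H/III-1 un II-2×II-1: hh
H/III-2 aff ·: Hh|HH
H/III-3 ? II-2×II-1: hh|Hh|HH
H/IV-1 aff III-2×III-1: Hh
⇒ H over [I-1,I-2,II-1,II-2,III-1,III-2,III-3,IV-1]: 16 consistent
V/I-1 ? ·: vv|Vv
V/I-2 aff ·: Vv
V/II-1 un I-1×I-2: vv
V/II-2 aff ·: Vv|VV
V/III-1 aff II-2×II-1: Vv
V/III-2 aff ·: Vv|VV
V/III-3 ? II-2×II-1: vv|Vv
V/IV-1 aff III-2×III-1: Vv|VV
⇒ V over [I-1,I-2,II-1,II-2,III-1,III-2,III-3,IV-1]: 24 consistent

IV-1 ∈ {Hh VV, Hh Vv}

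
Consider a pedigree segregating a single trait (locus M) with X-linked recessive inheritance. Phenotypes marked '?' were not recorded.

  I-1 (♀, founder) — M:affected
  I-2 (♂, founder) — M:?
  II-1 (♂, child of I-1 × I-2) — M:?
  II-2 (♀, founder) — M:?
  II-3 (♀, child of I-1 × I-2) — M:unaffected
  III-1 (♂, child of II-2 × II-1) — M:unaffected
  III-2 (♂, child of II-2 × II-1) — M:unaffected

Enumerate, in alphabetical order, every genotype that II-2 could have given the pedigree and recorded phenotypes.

M/I-1 aff ·: X^mX^m
M/I-2 ? ·: X^MY
M/II-1 ? I-1×I-2: X^mY
M/II-2 ? ·: X^MX^M|X^MX^m
M/II-3 un I-1×I-2: X^MX^m
M/III-1 un II-2×II-1: X^MY
M/III-2 un II-2×II-1: X^MY
⇒ M over [I-1,I-2,II-1,II-2,II-3,III-1,III-2]: 2 consistent

II-2 ∈ {X^MX^M, X^MX^m}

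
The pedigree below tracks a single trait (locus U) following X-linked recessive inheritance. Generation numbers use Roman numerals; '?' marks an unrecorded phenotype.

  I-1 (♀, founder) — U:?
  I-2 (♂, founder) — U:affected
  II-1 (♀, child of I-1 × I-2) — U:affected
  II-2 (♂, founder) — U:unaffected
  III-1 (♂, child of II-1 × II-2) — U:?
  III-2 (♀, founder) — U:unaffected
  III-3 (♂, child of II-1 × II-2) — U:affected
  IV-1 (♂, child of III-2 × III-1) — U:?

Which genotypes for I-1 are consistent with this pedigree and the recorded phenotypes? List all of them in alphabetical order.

I-1 ∈ {X^UX^u, X^uX^u}

U/I-1 ? ·: X^UX^u|X^uX^u
U/I-2 aff ·: X^uY
U/II-1 aff I-1×I-2: X^uX^u
U/II-2 un ·: X^UY
U/III-1 ? II-1×II-2: X^uY
U/III-2 un ·: X^UX^U|X^UX^u
U/III-3 aff II-1×II-2: X^uY
U/IV-1 ? III-2×III-1: X^UY|X^uY
⇒ U over [I-1,I-2,II-1,II-2,III-1,III-2,III-3,IV-1]: 6 consistent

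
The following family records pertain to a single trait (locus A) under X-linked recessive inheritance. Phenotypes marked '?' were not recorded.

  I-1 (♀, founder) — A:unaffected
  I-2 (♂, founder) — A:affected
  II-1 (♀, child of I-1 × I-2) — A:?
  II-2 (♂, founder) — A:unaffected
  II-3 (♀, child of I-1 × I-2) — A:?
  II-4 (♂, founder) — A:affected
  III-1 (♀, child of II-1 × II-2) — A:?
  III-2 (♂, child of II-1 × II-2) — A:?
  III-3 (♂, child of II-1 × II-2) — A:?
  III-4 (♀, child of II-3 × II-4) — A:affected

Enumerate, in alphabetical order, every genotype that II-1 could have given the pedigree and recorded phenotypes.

A/I-1 un ·: X^AX^A|X^AX^a
A/I-2 aff ·: X^aY
A/II-1 ? I-1×I-2: X^AX^a|X^aX^a
A/II-2 un ·: X^AY
A/II-3 ? I-1×I-2: X^AX^a|X^aX^a
A/II-4 aff ·: X^aY
A/III-1 ? II-1×II-2: X^AX^A|X^AX^a
A/III-2 ? II-1×II-2: X^AY|X^aY
A/III-3 ? II-1×II-2: X^AY|X^aY
A/III-4 aff II-3×II-4: X^aX^a
⇒ A over [I-1,I-2,II-1,II-2,II-3,II-4,III-1,III-2,III-3,III-4]: 26 consistent

II-1 ∈ {X^AX^a, X^aX^a}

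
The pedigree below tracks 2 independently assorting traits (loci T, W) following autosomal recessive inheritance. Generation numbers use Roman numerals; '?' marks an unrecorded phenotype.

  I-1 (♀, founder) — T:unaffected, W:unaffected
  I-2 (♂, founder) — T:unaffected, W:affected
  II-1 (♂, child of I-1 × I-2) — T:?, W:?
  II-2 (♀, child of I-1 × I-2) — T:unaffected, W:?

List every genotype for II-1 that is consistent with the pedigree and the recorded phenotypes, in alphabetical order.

II-1 ∈ {TT Ww, TT ww, Tt Ww, Tt ww, tt Ww, tt ww}

T/I-1 un ·: TT|Tt
T/I-2 un ·: TT|Tt
T/II-1 ? I-1×I-2: TT|Tt|tt
T/II-2 un I-1×I-2: TT|Tt
⇒ T over [I-1,I-2,II-1,II-2]: 15 consistent
W/I-1 un ·: WW|Ww
W/I-2 aff ·: ww
W/II-1 ? I-1×I-2: Ww|ww
W/II-2 ? I-1×I-2: Ww|ww
⇒ W over [I-1,I-2,II-1,II-2]: 5 consistent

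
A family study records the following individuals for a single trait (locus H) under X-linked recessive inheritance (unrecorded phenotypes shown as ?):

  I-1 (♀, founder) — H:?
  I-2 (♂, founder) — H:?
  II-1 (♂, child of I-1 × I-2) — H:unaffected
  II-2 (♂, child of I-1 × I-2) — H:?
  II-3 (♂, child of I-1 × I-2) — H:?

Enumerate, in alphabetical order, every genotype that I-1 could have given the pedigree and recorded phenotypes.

H/I-1 ? ·: X^HX^H|X^HX^h
H/I-2 ? ·: X^HY|X^hY
H/II-1 un I-1×I-2: X^HY
H/II-2 ? I-1×I-2: X^HY|X^hY
H/II-3 ? I-1×I-2: X^HY|X^hY
⇒ H over [I-1,I-2,II-1,II-2,II-3]: 10 consistent

I-1 ∈ {X^HX^H, X^HX^h}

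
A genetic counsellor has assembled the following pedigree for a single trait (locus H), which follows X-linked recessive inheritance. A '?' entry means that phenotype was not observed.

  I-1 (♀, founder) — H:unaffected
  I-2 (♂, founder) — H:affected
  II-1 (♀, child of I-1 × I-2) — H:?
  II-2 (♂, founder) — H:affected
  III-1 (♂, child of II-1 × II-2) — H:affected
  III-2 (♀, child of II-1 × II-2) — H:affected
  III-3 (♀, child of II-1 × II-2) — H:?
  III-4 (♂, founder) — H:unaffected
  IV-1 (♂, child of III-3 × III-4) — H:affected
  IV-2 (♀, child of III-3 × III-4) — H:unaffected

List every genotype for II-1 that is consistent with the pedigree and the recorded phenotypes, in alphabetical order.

II-1 ∈ {X^HX^h, X^hX^h}

H/I-1 un ·: X^HX^H|X^HX^h
H/I-2 aff ·: X^hY
H/II-1 ? I-1×I-2: X^HX^h|X^hX^h
H/II-2 aff ·: X^hY
H/III-1 aff II-1×II-2: X^hY
H/III-2 aff II-1×II-2: X^hX^h
H/III-3 ? II-1×II-2: X^HX^h|X^hX^h
H/III-4 un ·: X^HY
H/IV-1 aff III-3×III-4: X^hY
H/IV-2 un III-3×III-4: X^HX^H|X^HX^h
⇒ H over [I-1,I-2,II-1,II-2,III-1,III-2,III-3,III-4,IV-1,IV-2]: 7 consistent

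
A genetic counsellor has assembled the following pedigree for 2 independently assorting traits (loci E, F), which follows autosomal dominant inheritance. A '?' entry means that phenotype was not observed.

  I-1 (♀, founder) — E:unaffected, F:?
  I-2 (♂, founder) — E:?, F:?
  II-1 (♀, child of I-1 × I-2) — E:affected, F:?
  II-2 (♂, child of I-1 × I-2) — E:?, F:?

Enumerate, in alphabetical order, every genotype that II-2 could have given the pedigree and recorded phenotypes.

E/I-1 un ·: ee
E/I-2 ? ·: Ee|EE
E/II-1 aff I-1×I-2: Ee
E/II-2 ? I-1×I-2: ee|Ee
⇒ E over [I-1,I-2,II-1,II-2]: 3 consistent
F/I-1 ? ·: ff|Ff|FF
F/I-2 ? ·: ff|Ff|FF
F/II-1 ? I-1×I-2: ff|Ff|FF
F/II-2 ? I-1×I-2: ff|Ff|FF
⇒ F over [I-1,I-2,II-1,II-2]: 29 consistent

II-2 ∈ {Ee FF, Ee Ff, Ee ff, ee FF, ee Ff, ee ff}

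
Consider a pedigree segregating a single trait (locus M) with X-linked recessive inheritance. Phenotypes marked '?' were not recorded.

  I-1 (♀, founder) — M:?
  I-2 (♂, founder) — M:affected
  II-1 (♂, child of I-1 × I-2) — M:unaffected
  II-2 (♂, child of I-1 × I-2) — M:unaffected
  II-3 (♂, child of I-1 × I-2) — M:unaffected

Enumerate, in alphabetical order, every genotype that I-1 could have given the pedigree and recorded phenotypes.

I-1 ∈ {X^MX^M, X^MX^m}

M/I-1 ? ·: X^MX^M|X^MX^m
M/I-2 aff ·: X^mY
M/II-1 un I-1×I-2: X^MY
M/II-2 un I-1×I-2: X^MY
M/II-3 un I-1×I-2: X^MY
⇒ M over [I-1,I-2,II-1,II-2,II-3]: 2 consistent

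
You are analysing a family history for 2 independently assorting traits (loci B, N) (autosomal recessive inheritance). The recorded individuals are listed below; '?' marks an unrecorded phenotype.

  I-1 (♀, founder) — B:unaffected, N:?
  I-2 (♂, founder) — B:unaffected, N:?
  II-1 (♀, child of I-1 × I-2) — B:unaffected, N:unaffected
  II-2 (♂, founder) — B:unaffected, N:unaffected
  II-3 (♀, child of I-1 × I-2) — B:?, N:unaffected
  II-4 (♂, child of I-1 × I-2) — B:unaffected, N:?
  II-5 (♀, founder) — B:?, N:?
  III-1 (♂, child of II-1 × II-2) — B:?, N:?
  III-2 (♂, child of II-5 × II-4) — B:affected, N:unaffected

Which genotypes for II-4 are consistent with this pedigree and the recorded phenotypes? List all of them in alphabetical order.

II-4 ∈ {Bb NN, Bb Nn, Bb nn}

B/I-1 un ·: BB|Bb
B/I-2 un ·: BB|Bb
B/II-1 un I-1×I-2: BB|Bb
B/II-2 un ·: BB|Bb
B/II-3 ? I-1×I-2: BB|Bb|bb
B/II-4 un I-1×I-2: Bb
B/II-5 ? ·: Bb|bb
B/III-1 ? II-1×II-2: BB|Bb|bb
B/III-2 aff II-5×II-4: bb
⇒ B over [I-1,I-2,II-1,II-2,II-3,II-4,II-5,III-1,III-2]: 112 consistent
N/I-1 ? ·: NN|Nn|nn
N/I-2 ? ·: NN|Nn|nn
N/II-1 un I-1×I-2: NN|Nn
N/II-2 un ·: NN|Nn
N/II-3 un I-1×I-2: NN|Nn
N/II-4 ? I-1×I-2: NN|Nn|nn
N/II-5 ? ·: NN|Nn|nn
N/III-1 ? II-1×II-2: NN|Nn|nn
N/III-2 un II-5×II-4: NN|Nn
⇒ N over [I-1,I-2,II-1,II-2,II-3,II-4,II-5,III-1,III-2]: 596 consistent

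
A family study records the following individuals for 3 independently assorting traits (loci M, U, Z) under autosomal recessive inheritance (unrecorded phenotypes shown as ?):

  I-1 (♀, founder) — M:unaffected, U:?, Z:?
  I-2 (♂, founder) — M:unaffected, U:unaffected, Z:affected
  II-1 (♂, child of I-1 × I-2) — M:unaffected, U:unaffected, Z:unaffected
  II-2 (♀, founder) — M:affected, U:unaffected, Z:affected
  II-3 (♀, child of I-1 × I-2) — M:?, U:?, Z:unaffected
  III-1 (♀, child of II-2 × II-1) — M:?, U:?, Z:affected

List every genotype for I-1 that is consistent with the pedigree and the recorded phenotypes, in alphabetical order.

M/I-1 un ·: MM|Mm
M/I-2 un ·: MM|Mm
M/II-1 un I-1×I-2: MM|Mm
M/II-2 aff ·: mm
M/II-3 ? I-1×I-2: MM|Mm|mm
M/III-1 ? II-2×II-1: Mm|mm
⇒ M over [I-1,I-2,II-1,II-2,II-3,III-1]: 22 consistent
U/I-1 ? ·: UU|Uu|uu
U/I-2 un ·: UU|Uu
U/II-1 un I-1×I-2: UU|Uu
U/II-2 un ·: UU|Uu
U/II-3 ? I-1×I-2: UU|Uu|uu
U/III-1 ? II-2×II-1: UU|Uu|uu
⇒ U over [I-1,I-2,II-1,II-2,II-3,III-1]: 74 consistent
Z/I-1 ? ·: ZZ|Zz
Z/I-2 aff ·: zz
Z/II-1 un I-1×I-2: Zz
Z/II-2 aff ·: zz
Z/II-3 un I-1×I-2: Zz
Z/III-1 aff II-2×II-1: zz
⇒ Z over [I-1,I-2,II-1,II-2,II-3,III-1]: 2 consistent

I-1 ∈ {MM UU ZZ, MM UU Zz, MM Uu ZZ, MM Uu Zz, MM uu ZZ, MM uu Zz, Mm UU ZZ, Mm UU Zz, Mm Uu ZZ, Mm Uu Zz, Mm uu ZZ, Mm uu Zz}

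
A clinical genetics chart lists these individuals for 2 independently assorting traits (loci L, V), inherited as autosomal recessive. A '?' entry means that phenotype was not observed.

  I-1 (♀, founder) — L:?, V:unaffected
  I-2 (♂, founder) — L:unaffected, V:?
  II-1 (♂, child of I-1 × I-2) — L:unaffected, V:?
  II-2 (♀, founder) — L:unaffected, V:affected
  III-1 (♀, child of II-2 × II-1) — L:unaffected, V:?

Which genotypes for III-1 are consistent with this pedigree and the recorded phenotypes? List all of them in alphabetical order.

III-1 ∈ {LL Vv, LL vv, Ll Vv, Ll vv}

L/I-1 ? ·: LL|Ll|ll
L/I-2 un ·: LL|Ll
L/II-1 un I-1×I-2: LL|Ll
L/II-2 un ·: LL|Ll
L/III-1 un II-2×II-1: LL|Ll
⇒ L over [I-1,I-2,II-1,II-2,III-1]: 32 consistent
V/I-1 un ·: VV|Vv
V/I-2 ? ·: VV|Vv|vv
V/II-1 ? I-1×I-2: VV|Vv|vv
V/II-2 aff ·: vv
V/III-1 ? II-2×II-1: Vv|vv
⇒ V over [I-1,I-2,II-1,II-2,III-1]: 16 consistent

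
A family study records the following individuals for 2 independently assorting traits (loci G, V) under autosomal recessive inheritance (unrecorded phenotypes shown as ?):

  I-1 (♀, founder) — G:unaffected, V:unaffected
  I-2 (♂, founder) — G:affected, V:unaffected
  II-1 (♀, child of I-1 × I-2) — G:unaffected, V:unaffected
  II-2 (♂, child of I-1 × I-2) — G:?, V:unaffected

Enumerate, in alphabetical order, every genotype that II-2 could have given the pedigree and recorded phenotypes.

G/I-1 un ·: GG|Gg
G/I-2 aff ·: gg
G/II-1 un I-1×I-2: Gg
G/II-2 ? I-1×I-2: Gg|gg
⇒ G over [I-1,I-2,II-1,II-2]: 3 consistent
V/I-1 un ·: VV|Vv
V/I-2 un ·: VV|Vv
V/II-1 un I-1×I-2: VV|Vv
V/II-2 un I-1×I-2: VV|Vv
⇒ V over [I-1,I-2,II-1,II-2]: 13 consistent

II-2 ∈ {Gg VV, Gg Vv, gg VV, gg Vv}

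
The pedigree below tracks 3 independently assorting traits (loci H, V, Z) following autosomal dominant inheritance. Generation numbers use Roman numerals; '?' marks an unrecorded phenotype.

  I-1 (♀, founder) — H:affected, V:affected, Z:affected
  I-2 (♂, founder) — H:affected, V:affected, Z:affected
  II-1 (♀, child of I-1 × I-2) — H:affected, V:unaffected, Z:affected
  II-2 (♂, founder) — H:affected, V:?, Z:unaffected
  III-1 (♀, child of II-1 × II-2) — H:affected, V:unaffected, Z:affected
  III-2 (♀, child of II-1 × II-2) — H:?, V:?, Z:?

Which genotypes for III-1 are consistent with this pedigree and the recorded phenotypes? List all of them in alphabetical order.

III-1 ∈ {HH vv Zz, Hh vv Zz}

H/I-1 aff ·: Hh|HH
H/I-2 aff ·: Hh|HH
H/II-1 aff I-1×I-2: Hh|HH
H/II-2 aff ·: Hh|HH
H/III-1 aff II-1×II-2: Hh|HH
H/III-2 ? II-1×II-2: hh|Hh|HH
⇒ H over [I-1,I-2,II-1,II-2,III-1,III-2]: 50 consistent
V/I-1 aff ·: Vv
V/I-2 aff ·: Vv
V/II-1 un I-1×I-2: vv
V/II-2 ? ·: vv|Vv
V/III-1 un II-1×II-2: vv
V/III-2 ? II-1×II-2: vv|Vv
⇒ V over [I-1,I-2,II-1,II-2,III-1,III-2]: 3 consistent
Z/I-1 aff ·: Zz|ZZ
Z/I-2 aff ·: Zz|ZZ
Z/II-1 aff I-1×I-2: Zz|ZZ
Z/II-2 un ·: zz
Z/III-1 aff II-1×II-2: Zz
Z/III-2 ? II-1×II-2: zz|Zz
⇒ Z over [I-1,I-2,II-1,II-2,III-1,III-2]: 10 consistent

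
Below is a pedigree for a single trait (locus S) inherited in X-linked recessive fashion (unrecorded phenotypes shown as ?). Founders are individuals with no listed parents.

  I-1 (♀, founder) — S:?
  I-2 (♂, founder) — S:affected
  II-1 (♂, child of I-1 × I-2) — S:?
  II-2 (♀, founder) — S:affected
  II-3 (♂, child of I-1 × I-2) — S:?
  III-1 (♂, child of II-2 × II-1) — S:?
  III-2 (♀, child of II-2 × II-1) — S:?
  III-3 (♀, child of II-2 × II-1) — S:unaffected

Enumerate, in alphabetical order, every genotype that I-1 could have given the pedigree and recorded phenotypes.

S/I-1 ? ·: X^SX^S|X^SX^s
S/I-2 aff ·: X^sY
S/II-1 ? I-1×I-2: X^SY
S/II-2 aff ·: X^sX^s
S/II-3 ? I-1×I-2: X^SY|X^sY
S/III-1 ? II-2×II-1: X^sY
S/III-2 ? II-2×II-1: X^SX^s
S/III-3 un II-2×II-1: X^SX^s
⇒ S over [I-1,I-2,II-1,II-2,II-3,III-1,III-2,III-3]: 3 consistent

I-1 ∈ {X^SX^S, X^SX^s}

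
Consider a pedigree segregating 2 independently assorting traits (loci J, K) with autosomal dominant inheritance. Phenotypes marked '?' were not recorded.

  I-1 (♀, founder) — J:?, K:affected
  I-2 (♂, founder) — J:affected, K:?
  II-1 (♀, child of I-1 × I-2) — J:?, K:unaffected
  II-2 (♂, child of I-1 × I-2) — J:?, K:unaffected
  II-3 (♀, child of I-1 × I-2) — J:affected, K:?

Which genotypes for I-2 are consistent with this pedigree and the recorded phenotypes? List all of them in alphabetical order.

J/I-1 ? ·: jj|Jj|JJ
J/I-2 aff ·: Jj|JJ
J/II-1 ? I-1×I-2: jj|Jj|JJ
J/II-2 ? I-1×I-2: jj|Jj|JJ
J/II-3 aff I-1×I-2: Jj|JJ
⇒ J over [I-1,I-2,II-1,II-2,II-3]: 40 consistent
K/I-1 aff ·: Kk
K/I-2 ? ·: kk|Kk
K/II-1 un I-1×I-2: kk
K/II-2 un I-1×I-2: kk
K/II-3 ? I-1×I-2: kk|Kk|KK
⇒ K over [I-1,I-2,II-1,II-2,II-3]: 5 consistent

I-2 ∈ {JJ Kk, JJ kk, Jj Kk, Jj kk}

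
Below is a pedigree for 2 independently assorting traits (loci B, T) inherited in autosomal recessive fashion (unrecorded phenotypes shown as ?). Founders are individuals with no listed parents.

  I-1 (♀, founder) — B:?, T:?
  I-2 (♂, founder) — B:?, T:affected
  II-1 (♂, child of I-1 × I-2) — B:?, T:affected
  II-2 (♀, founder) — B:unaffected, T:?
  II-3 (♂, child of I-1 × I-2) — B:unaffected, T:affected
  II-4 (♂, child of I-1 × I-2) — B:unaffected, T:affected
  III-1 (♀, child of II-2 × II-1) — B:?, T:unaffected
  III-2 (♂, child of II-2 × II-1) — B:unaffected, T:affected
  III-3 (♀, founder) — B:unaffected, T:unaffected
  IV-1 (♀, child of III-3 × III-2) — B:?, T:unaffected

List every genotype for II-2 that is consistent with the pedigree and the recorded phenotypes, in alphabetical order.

II-2 ∈ {BB Tt, Bb Tt}

B/I-1 ? ·: BB|Bb|bb
B/I-2 ? ·: BB|Bb|bb
B/II-1 ? I-1×I-2: BB|Bb|bb
B/II-2 un ·: BB|Bb
B/II-3 un I-1×I-2: BB|Bb
B/II-4 un I-1×I-2: BB|Bb
B/III-1 ? II-2×II-1: BB|Bb|bb
B/III-2 un II-2×II-1: BB|Bb
B/III-3 un ·: BB|Bb
B/IV-1 ? III-3×III-2: BB|Bb|bb
⇒ B over [I-1,I-2,II-1,II-2,II-3,II-4,III-1,III-2,III-3,IV-1]: 977 consistent
T/I-1 ? ·: Tt|tt
T/I-2 aff ·: tt
T/II-1 aff I-1×I-2: tt
T/II-2 ? ·: Tt
T/II-3 aff I-1×I-2: tt
T/II-4 aff I-1×I-2: tt
T/III-1 un II-2×II-1: Tt
T/III-2 aff II-2×II-1: tt
T/III-3 un ·: TT|Tt
T/IV-1 un III-3×III-2: Tt
⇒ T over [I-1,I-2,II-1,II-2,II-3,II-4,III-1,III-2,III-3,IV-1]: 4 consistent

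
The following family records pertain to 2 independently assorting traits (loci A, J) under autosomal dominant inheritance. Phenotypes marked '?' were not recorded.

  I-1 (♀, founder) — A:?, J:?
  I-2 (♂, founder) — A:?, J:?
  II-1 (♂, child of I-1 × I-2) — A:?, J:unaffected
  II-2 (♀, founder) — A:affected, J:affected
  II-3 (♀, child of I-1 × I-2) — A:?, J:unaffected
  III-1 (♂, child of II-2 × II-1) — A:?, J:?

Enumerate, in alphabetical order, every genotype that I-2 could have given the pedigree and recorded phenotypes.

A/I-1 ? ·: aa|Aa|AA
A/I-2 ? ·: aa|Aa|AA
A/II-1 ? I-1×I-2: aa|Aa|AA
A/II-2 aff ·: Aa|AA
A/II-3 ? I-1×I-2: aa|Aa|AA
A/III-1 ? II-2×II-1: aa|Aa|AA
⇒ A over [I-1,I-2,II-1,II-2,II-3,III-1]: 113 consistent
J/I-1 ? ·: jj|Jj
J/I-2 ? ·: jj|Jj
J/II-1 un I-1×I-2: jj
J/II-2 aff ·: Jj|JJ
J/II-3 un I-1×I-2: jj
J/III-1 ? II-2×II-1: jj|Jj
⇒ J over [I-1,I-2,II-1,II-2,II-3,III-1]: 12 consistent

I-2 ∈ {AA Jj, AA jj, Aa Jj, Aa jj, aa Jj, aa jj}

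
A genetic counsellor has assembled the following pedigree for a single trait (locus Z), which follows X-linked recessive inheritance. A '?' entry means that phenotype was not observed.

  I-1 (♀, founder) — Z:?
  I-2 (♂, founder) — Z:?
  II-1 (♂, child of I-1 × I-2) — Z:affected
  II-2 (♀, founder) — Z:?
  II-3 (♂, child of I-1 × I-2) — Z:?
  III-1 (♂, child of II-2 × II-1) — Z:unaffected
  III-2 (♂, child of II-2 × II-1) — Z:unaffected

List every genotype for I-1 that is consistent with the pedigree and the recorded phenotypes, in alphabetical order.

Z/I-1 ? ·: X^ZX^z|X^zX^z
Z/I-2 ? ·: X^ZY|X^zY
Z/II-1 aff I-1×I-2: X^zY
Z/II-2 ? ·: X^ZX^Z|X^ZX^z
Z/II-3 ? I-1×I-2: X^ZY|X^zY
Z/III-1 un II-2×II-1: X^ZY
Z/III-2 un II-2×II-1: X^ZY
⇒ Z over [I-1,I-2,II-1,II-2,II-3,III-1,III-2]: 12 consistent

I-1 ∈ {X^ZX^z, X^zX^z}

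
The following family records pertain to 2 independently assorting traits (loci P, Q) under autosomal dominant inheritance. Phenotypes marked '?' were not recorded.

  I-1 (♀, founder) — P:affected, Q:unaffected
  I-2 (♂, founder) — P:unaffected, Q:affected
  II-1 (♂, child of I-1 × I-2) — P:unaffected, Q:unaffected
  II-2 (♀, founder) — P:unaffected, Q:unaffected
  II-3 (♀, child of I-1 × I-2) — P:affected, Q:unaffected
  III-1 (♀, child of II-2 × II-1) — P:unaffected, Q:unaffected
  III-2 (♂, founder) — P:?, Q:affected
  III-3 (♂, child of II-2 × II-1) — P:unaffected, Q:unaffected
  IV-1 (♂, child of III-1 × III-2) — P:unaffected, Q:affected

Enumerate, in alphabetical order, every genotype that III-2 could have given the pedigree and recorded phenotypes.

III-2 ∈ {Pp QQ, Pp Qq, pp QQ, pp Qq}

P/I-1 aff ·: Pp
P/I-2 un ·: pp
P/II-1 un I-1×I-2: pp
P/II-2 un ·: pp
P/II-3 aff I-1×I-2: Pp
P/III-1 un II-2×II-1: pp
P/III-2 ? ·: pp|Pp
P/III-3 un II-2×II-1: pp
P/IV-1 un III-1×III-2: pp
⇒ P over [I-1,I-2,II-1,II-2,II-3,III-1,III-2,III-3,IV-1]: 2 consistent
Q/I-1 un ·: qq
Q/I-2 aff ·: Qq
Q/II-1 un I-1×I-2: qq
Q/II-2 un ·: qq
Q/II-3 un I-1×I-2: qq
Q/III-1 un II-2×II-1: qq
Q/III-2 aff ·: Qq|QQ
Q/III-3 un II-2×II-1: qq
Q/IV-1 aff III-1×III-2: Qq
⇒ Q over [I-1,I-2,II-1,II-2,II-3,III-1,III-2,III-3,IV-1]: 2 consistent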